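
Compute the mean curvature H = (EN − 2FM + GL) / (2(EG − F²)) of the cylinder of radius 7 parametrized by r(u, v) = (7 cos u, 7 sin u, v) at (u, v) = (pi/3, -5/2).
H = -1/14

With E = 49, F = 0, G = 1, L = -7, M = 0, N = 0, assemble
  H = (EN − 2FM + GL) / (2(EG − F²)) = -1/14.
At (u, v) = (pi/3, -5/2): H = -1/14.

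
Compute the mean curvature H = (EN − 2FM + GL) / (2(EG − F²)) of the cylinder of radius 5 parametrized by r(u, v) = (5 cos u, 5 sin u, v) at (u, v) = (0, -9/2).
H = -1/10

With E = 25, F = 0, G = 1, L = -5, M = 0, N = 0, assemble
  H = (EN − 2FM + GL) / (2(EG − F²)) = -1/10.
At (u, v) = (0, -9/2): H = -1/10.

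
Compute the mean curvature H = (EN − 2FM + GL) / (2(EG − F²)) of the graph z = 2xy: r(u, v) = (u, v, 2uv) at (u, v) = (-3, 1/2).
H = 3*sqrt(38)/361

With E = 4*v^2 + 1, F = 4*u*v, G = 4*u^2 + 1, L = 0, M = 2/sqrt(4*u^2 + 4*v^2 + 1), N = 0, assemble
  H = (EN − 2FM + GL) / (2(EG − F²)) = -8*u*v/(4*u^2 + 4*v^2 + 1)^(3/2).
At (u, v) = (-3, 1/2): H = 3*sqrt(38)/361.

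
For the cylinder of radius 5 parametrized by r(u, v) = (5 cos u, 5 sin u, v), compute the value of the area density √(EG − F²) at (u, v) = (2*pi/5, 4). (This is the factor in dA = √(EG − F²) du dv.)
√(EG − F²)|_{(2*pi/5, 4)} = 5

E = 25, F = 0, G = 1, so EG − F² = 25. Taking the positive square root: √(EG − F²) = 5. At (u, v) = (2*pi/5, 4): 5.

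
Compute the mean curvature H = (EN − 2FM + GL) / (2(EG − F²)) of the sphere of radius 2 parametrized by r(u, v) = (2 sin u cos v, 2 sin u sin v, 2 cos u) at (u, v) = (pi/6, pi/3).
H = -1/2

With E = 4, F = 0, G = 4*sin(u)^2, L = -2*sin(u)/Abs(sin(u)), M = 0, N = -2*sin(u)^3/Abs(sin(u)), assemble
  H = (EN − 2FM + GL) / (2(EG − F²)) = -sin(u)/(2*Abs(sin(u))).
At (u, v) = (pi/6, pi/3): H = -1/2.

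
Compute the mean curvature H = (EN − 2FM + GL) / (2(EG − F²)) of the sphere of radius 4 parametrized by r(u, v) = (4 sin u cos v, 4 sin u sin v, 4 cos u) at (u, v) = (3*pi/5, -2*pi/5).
H = -1/4

With E = 16, F = 0, G = 16*sin(u)^2, L = -4*sin(u)/Abs(sin(u)), M = 0, N = -4*sin(u)^3/Abs(sin(u)), assemble
  H = (EN − 2FM + GL) / (2(EG − F²)) = -sin(u)/(4*Abs(sin(u))).
At (u, v) = (3*pi/5, -2*pi/5): H = -1/4.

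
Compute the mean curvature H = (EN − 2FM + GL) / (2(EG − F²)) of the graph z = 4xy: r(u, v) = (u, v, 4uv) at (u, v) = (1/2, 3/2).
H = -48*sqrt(41)/1681

With E = 16*v^2 + 1, F = 16*u*v, G = 16*u^2 + 1, L = 0, M = 4/sqrt(16*u^2 + 16*v^2 + 1), N = 0, assemble
  H = (EN − 2FM + GL) / (2(EG − F²)) = -64*u*v/(16*u^2 + 16*v^2 + 1)^(3/2).
At (u, v) = (1/2, 3/2): H = -48*sqrt(41)/1681.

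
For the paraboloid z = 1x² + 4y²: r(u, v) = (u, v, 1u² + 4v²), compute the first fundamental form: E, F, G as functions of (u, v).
E = 4*u^2 + 1;  F = 16*u*v;  G = 64*v^2 + 1

Compute partials: r_u = (1, 0, 2*u), r_v = (0, 1, 8*v). Then
  E = r_u · r_u = 4*u^2 + 1,
  F = r_u · r_v = 16*u*v,
  G = r_v · r_v = 64*v^2 + 1.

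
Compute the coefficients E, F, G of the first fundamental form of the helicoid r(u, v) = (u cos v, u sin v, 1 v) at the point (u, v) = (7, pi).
E = 1;  F = 0;  G = 50

Partials: r_u = (cos(v), sin(v), 0), r_v = (-u*sin(v), u*cos(v), 1). As functions of (u, v):
  E = r_u · r_u = 1,
  F = r_u · r_v = 0,
  G = r_v · r_v = u^2 + 1.
Evaluating at (u, v) = (7, pi): E = 1, F = 0, G = 50.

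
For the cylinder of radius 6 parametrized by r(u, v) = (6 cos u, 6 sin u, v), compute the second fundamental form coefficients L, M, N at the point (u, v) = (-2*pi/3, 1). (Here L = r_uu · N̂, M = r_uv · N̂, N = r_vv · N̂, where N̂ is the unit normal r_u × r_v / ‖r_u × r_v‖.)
L = -6;  M = 0;  N = 0

Compute the unit normal N̂(u, v) = (cos(u), sin(u), 0), and the second partials r_uu, r_uv, r_vv. Take dot products:
  L(u, v) = r_uu · N̂ = -6,
  M(u, v) = r_uv · N̂ = 0,
  N(u, v) = r_vv · N̂ = 0.
Evaluating at (u, v) = (-2*pi/3, 1):
  L = -6, M = 0, N = 0.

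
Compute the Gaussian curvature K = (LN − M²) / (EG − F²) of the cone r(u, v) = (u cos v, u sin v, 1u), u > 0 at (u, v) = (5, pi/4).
K = 0

Coefficients of the first fundamental form: E = 2, F = 0, G = u^2.
Coefficients of the second fundamental form: L = 0, M = 0, N = sqrt(2)*u^2/(2*Abs(u)).
Assemble K = (LN − M²)/(EG − F²) = 0. At (u, v) = (5, pi/4): K = 0.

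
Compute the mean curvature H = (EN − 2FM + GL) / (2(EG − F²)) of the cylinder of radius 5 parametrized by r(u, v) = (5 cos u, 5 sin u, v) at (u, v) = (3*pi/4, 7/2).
H = -1/10

With E = 25, F = 0, G = 1, L = -5, M = 0, N = 0, assemble
  H = (EN − 2FM + GL) / (2(EG − F²)) = -1/10.
At (u, v) = (3*pi/4, 7/2): H = -1/10.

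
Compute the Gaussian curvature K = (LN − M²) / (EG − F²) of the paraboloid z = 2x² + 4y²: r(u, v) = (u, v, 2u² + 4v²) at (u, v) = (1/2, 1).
K = 32/4761

Coefficients of the first fundamental form: E = 16*u^2 + 1, F = 32*u*v, G = 64*v^2 + 1.
Coefficients of the second fundamental form: L = 4/sqrt(16*u^2 + 64*v^2 + 1), M = 0, N = 8/sqrt(16*u^2 + 64*v^2 + 1).
Assemble K = (LN − M²)/(EG − F²) = 32/(256*u^4 + 2048*u^2*v^2 + 32*u^2 + 4096*v^4 + 128*v^2 + 1). At (u, v) = (1/2, 1): K = 32/4761.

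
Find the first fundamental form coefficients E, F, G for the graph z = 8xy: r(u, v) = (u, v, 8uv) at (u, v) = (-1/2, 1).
E = 65;  F = -32;  G = 17

Partials: r_u = (1, 0, 8*v), r_v = (0, 1, 8*u). As functions of (u, v):
  E = r_u · r_u = 64*v^2 + 1,
  F = r_u · r_v = 64*u*v,
  G = r_v · r_v = 64*u^2 + 1.
Evaluating at (u, v) = (-1/2, 1): E = 65, F = -32, G = 17.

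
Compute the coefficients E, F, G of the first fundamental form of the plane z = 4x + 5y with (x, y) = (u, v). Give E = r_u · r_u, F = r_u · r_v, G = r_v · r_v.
E = 17;  F = 20;  G = 26

Compute partials: r_u = (1, 0, 4), r_v = (0, 1, 5). Then
  E = r_u · r_u = 17,
  F = r_u · r_v = 20,
  G = r_v · r_v = 26.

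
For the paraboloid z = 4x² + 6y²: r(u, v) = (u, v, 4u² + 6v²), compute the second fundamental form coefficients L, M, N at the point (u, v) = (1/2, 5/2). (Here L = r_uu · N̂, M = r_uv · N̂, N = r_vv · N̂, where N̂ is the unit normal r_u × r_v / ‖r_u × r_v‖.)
L = 8*sqrt(917)/917;  M = 0;  N = 12*sqrt(917)/917

Compute the unit normal N̂(u, v) = (-8*u/sqrt(64*u^2 + 144*v^2 + 1), -12*v/sqrt(64*u^2 + 144*v^2 + 1), 1/sqrt(64*u^2 + 144*v^2 + 1)), and the second partials r_uu, r_uv, r_vv. Take dot products:
  L(u, v) = r_uu · N̂ = 8/sqrt(64*u^2 + 144*v^2 + 1),
  M(u, v) = r_uv · N̂ = 0,
  N(u, v) = r_vv · N̂ = 12/sqrt(64*u^2 + 144*v^2 + 1).
Evaluating at (u, v) = (1/2, 5/2):
  L = 8*sqrt(917)/917, M = 0, N = 12*sqrt(917)/917.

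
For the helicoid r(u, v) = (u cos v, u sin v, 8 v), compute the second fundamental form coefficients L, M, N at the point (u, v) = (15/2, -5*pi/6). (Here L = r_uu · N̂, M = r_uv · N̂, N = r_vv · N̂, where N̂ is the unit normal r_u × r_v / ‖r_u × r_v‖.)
L = 0;  M = -16*sqrt(481)/481;  N = 0

Compute the unit normal N̂(u, v) = (8*sin(v)/sqrt(u^2 + 64), -8*cos(v)/sqrt(u^2 + 64), u/sqrt(u^2 + 64)), and the second partials r_uu, r_uv, r_vv. Take dot products:
  L(u, v) = r_uu · N̂ = 0,
  M(u, v) = r_uv · N̂ = -8/sqrt(u^2 + 64),
  N(u, v) = r_vv · N̂ = 0.
Evaluating at (u, v) = (15/2, -5*pi/6):
  L = 0, M = -16*sqrt(481)/481, N = 0.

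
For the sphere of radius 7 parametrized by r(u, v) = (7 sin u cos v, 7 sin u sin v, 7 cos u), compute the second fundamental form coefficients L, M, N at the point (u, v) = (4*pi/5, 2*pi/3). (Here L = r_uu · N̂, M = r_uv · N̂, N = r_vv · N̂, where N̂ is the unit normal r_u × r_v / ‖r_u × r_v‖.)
L = -7;  M = 0;  N = -35/8 + 7*sqrt(5)/8

Compute the unit normal N̂(u, v) = (sin(u)^2*cos(v)/Abs(sin(u)), sin(u)^2*sin(v)/Abs(sin(u)), sin(2*u)/(2*Abs(sin(u)))), and the second partials r_uu, r_uv, r_vv. Take dot products:
  L(u, v) = r_uu · N̂ = -7*sin(u)/Abs(sin(u)),
  M(u, v) = r_uv · N̂ = 0,
  N(u, v) = r_vv · N̂ = -7*sin(u)^3/Abs(sin(u)).
Evaluating at (u, v) = (4*pi/5, 2*pi/3):
  L = -7, M = 0, N = -35/8 + 7*sqrt(5)/8.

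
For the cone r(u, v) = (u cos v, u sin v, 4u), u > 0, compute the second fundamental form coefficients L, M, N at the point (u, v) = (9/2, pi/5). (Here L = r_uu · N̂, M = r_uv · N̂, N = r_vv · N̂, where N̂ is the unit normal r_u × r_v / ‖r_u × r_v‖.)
L = 0;  M = 0;  N = 18*sqrt(17)/17

Compute the unit normal N̂(u, v) = (-4*sqrt(17)*u*cos(v)/(17*Abs(u)), -4*sqrt(17)*u*sin(v)/(17*Abs(u)), sqrt(17)*u/(17*Abs(u))), and the second partials r_uu, r_uv, r_vv. Take dot products:
  L(u, v) = r_uu · N̂ = 0,
  M(u, v) = r_uv · N̂ = 0,
  N(u, v) = r_vv · N̂ = 4*sqrt(17)*u^2/(17*Abs(u)).
Evaluating at (u, v) = (9/2, pi/5):
  L = 0, M = 0, N = 18*sqrt(17)/17.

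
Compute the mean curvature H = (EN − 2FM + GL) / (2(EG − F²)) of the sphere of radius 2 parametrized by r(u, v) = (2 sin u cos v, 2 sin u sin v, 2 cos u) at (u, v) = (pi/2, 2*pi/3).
H = -1/2

With E = 4, F = 0, G = 4*sin(u)^2, L = -2*sin(u)/Abs(sin(u)), M = 0, N = -2*sin(u)^3/Abs(sin(u)), assemble
  H = (EN − 2FM + GL) / (2(EG − F²)) = -sin(u)/(2*Abs(sin(u))).
At (u, v) = (pi/2, 2*pi/3): H = -1/2.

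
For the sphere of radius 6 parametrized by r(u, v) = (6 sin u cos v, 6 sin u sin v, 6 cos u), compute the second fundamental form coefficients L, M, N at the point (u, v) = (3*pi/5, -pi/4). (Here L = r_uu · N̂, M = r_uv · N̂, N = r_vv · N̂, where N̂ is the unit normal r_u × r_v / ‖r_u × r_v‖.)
L = -6;  M = 0;  N = -15/4 - 3*sqrt(5)/4

Compute the unit normal N̂(u, v) = (sin(u)^2*cos(v)/Abs(sin(u)), sin(u)^2*sin(v)/Abs(sin(u)), sin(2*u)/(2*Abs(sin(u)))), and the second partials r_uu, r_uv, r_vv. Take dot products:
  L(u, v) = r_uu · N̂ = -6*sin(u)/Abs(sin(u)),
  M(u, v) = r_uv · N̂ = 0,
  N(u, v) = r_vv · N̂ = -6*sin(u)^3/Abs(sin(u)).
Evaluating at (u, v) = (3*pi/5, -pi/4):
  L = -6, M = 0, N = -15/4 - 3*sqrt(5)/4.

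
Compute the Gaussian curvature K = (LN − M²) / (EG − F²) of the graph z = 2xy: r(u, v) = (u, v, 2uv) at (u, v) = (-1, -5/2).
K = -1/225

Coefficients of the first fundamental form: E = 4*v^2 + 1, F = 4*u*v, G = 4*u^2 + 1.
Coefficients of the second fundamental form: L = 0, M = 2/sqrt(4*u^2 + 4*v^2 + 1), N = 0.
Assemble K = (LN − M²)/(EG − F²) = -4/(16*u^4 + 32*u^2*v^2 + 8*u^2 + 16*v^4 + 8*v^2 + 1). At (u, v) = (-1, -5/2): K = -1/225.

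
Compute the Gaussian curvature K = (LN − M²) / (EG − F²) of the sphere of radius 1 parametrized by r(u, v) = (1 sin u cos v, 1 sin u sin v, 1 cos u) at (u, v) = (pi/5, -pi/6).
K = 1

Coefficients of the first fundamental form: E = 1, F = 0, G = sin(u)^2.
Coefficients of the second fundamental form: L = -sin(u)/Abs(sin(u)), M = 0, N = -sin(u)^3/Abs(sin(u)).
Assemble K = (LN − M²)/(EG − F²) = 1. At (u, v) = (pi/5, -pi/6): K = 1.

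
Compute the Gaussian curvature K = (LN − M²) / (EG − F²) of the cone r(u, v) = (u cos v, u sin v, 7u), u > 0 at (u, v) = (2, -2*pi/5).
K = 0

Coefficients of the first fundamental form: E = 50, F = 0, G = u^2.
Coefficients of the second fundamental form: L = 0, M = 0, N = 7*sqrt(2)*u^2/(10*Abs(u)).
Assemble K = (LN − M²)/(EG − F²) = 0. At (u, v) = (2, -2*pi/5): K = 0.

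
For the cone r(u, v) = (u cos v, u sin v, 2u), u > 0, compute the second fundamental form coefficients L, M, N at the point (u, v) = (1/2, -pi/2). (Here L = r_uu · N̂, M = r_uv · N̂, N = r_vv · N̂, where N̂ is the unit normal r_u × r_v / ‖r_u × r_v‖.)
L = 0;  M = 0;  N = sqrt(5)/5

Compute the unit normal N̂(u, v) = (-2*sqrt(5)*u*cos(v)/(5*Abs(u)), -2*sqrt(5)*u*sin(v)/(5*Abs(u)), sqrt(5)*u/(5*Abs(u))), and the second partials r_uu, r_uv, r_vv. Take dot products:
  L(u, v) = r_uu · N̂ = 0,
  M(u, v) = r_uv · N̂ = 0,
  N(u, v) = r_vv · N̂ = 2*sqrt(5)*u^2/(5*Abs(u)).
Evaluating at (u, v) = (1/2, -pi/2):
  L = 0, M = 0, N = sqrt(5)/5.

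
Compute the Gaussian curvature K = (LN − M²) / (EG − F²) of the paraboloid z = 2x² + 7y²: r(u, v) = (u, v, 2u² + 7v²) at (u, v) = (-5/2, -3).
K = 56/3478225

Coefficients of the first fundamental form: E = 16*u^2 + 1, F = 56*u*v, G = 196*v^2 + 1.
Coefficients of the second fundamental form: L = 4/sqrt(16*u^2 + 196*v^2 + 1), M = 0, N = 14/sqrt(16*u^2 + 196*v^2 + 1).
Assemble K = (LN − M²)/(EG − F²) = 56/(256*u^4 + 6272*u^2*v^2 + 32*u^2 + 38416*v^4 + 392*v^2 + 1). At (u, v) = (-5/2, -3): K = 56/3478225.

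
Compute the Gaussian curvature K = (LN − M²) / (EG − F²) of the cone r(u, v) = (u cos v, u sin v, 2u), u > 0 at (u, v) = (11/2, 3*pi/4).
K = 0

Coefficients of the first fundamental form: E = 5, F = 0, G = u^2.
Coefficients of the second fundamental form: L = 0, M = 0, N = 2*sqrt(5)*u^2/(5*Abs(u)).
Assemble K = (LN − M²)/(EG − F²) = 0. At (u, v) = (11/2, 3*pi/4): K = 0.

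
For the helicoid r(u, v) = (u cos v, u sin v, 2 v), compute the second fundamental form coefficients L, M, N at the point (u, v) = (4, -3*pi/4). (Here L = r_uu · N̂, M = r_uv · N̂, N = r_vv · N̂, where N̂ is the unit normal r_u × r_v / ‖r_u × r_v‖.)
L = 0;  M = -sqrt(5)/5;  N = 0

Compute the unit normal N̂(u, v) = (2*sin(v)/sqrt(u^2 + 4), -2*cos(v)/sqrt(u^2 + 4), u/sqrt(u^2 + 4)), and the second partials r_uu, r_uv, r_vv. Take dot products:
  L(u, v) = r_uu · N̂ = 0,
  M(u, v) = r_uv · N̂ = -2/sqrt(u^2 + 4),
  N(u, v) = r_vv · N̂ = 0.
Evaluating at (u, v) = (4, -3*pi/4):
  L = 0, M = -sqrt(5)/5, N = 0.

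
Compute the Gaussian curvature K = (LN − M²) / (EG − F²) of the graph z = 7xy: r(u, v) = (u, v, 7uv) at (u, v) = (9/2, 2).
K = -784/22629049

Coefficients of the first fundamental form: E = 49*v^2 + 1, F = 49*u*v, G = 49*u^2 + 1.
Coefficients of the second fundamental form: L = 0, M = 7/sqrt(49*u^2 + 49*v^2 + 1), N = 0.
Assemble K = (LN − M²)/(EG − F²) = -49/(2401*u^4 + 4802*u^2*v^2 + 98*u^2 + 2401*v^4 + 98*v^2 + 1). At (u, v) = (9/2, 2): K = -784/22629049.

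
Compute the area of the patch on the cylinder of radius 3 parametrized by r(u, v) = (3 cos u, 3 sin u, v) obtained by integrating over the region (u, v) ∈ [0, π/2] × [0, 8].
Area = 12*pi

Area = ∫∫ √(EG − F²) du dv with √(EG − F²) = 3. Integrating over [0, π/2] × [0, 8] gives 12*pi.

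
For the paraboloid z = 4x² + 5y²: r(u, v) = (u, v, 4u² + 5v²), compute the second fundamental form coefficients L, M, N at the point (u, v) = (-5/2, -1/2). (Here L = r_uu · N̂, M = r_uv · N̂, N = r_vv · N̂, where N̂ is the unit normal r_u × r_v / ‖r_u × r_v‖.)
L = 4*sqrt(426)/213;  M = 0;  N = 5*sqrt(426)/213

Compute the unit normal N̂(u, v) = (-8*u/sqrt(64*u^2 + 100*v^2 + 1), -10*v/sqrt(64*u^2 + 100*v^2 + 1), 1/sqrt(64*u^2 + 100*v^2 + 1)), and the second partials r_uu, r_uv, r_vv. Take dot products:
  L(u, v) = r_uu · N̂ = 8/sqrt(64*u^2 + 100*v^2 + 1),
  M(u, v) = r_uv · N̂ = 0,
  N(u, v) = r_vv · N̂ = 10/sqrt(64*u^2 + 100*v^2 + 1).
Evaluating at (u, v) = (-5/2, -1/2):
  L = 4*sqrt(426)/213, M = 0, N = 5*sqrt(426)/213.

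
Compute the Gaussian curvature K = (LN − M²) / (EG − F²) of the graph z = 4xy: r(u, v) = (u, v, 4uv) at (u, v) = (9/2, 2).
K = -16/151321

Coefficients of the first fundamental form: E = 16*v^2 + 1, F = 16*u*v, G = 16*u^2 + 1.
Coefficients of the second fundamental form: L = 0, M = 4/sqrt(16*u^2 + 16*v^2 + 1), N = 0.
Assemble K = (LN − M²)/(EG − F²) = -16/(256*u^4 + 512*u^2*v^2 + 32*u^2 + 256*v^4 + 32*v^2 + 1). At (u, v) = (9/2, 2): K = -16/151321.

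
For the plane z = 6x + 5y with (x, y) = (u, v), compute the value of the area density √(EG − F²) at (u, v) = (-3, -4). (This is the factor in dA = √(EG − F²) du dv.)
√(EG − F²)|_{(-3, -4)} = sqrt(62)

E = 37, F = 30, G = 26, so EG − F² = 62. Taking the positive square root: √(EG − F²) = sqrt(62). At (u, v) = (-3, -4): sqrt(62).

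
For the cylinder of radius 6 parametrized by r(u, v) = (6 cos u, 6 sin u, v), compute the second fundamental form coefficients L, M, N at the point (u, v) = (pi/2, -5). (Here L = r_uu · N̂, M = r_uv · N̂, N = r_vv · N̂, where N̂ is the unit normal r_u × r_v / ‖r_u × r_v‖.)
L = -6;  M = 0;  N = 0

Compute the unit normal N̂(u, v) = (cos(u), sin(u), 0), and the second partials r_uu, r_uv, r_vv. Take dot products:
  L(u, v) = r_uu · N̂ = -6,
  M(u, v) = r_uv · N̂ = 0,
  N(u, v) = r_vv · N̂ = 0.
Evaluating at (u, v) = (pi/2, -5):
  L = -6, M = 0, N = 0.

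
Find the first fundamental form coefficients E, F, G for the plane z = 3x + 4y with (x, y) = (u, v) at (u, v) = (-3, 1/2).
E = 10;  F = 12;  G = 17

Partials: r_u = (1, 0, 3), r_v = (0, 1, 4). As functions of (u, v):
  E = r_u · r_u = 10,
  F = r_u · r_v = 12,
  G = r_v · r_v = 17.
Evaluating at (u, v) = (-3, 1/2): E = 10, F = 12, G = 17.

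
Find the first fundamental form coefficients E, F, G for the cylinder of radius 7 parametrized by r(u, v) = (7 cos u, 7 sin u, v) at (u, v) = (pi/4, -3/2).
E = 49;  F = 0;  G = 1

Partials: r_u = (-7*sin(u), 7*cos(u), 0), r_v = (0, 0, 1). As functions of (u, v):
  E = r_u · r_u = 49,
  F = r_u · r_v = 0,
  G = r_v · r_v = 1.
Evaluating at (u, v) = (pi/4, -3/2): E = 49, F = 0, G = 1.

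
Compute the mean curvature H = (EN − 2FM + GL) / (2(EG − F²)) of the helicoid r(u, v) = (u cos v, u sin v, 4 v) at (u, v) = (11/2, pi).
H = 0

With E = 1, F = 0, G = u^2 + 16, L = 0, M = -4/sqrt(u^2 + 16), N = 0, assemble
  H = (EN − 2FM + GL) / (2(EG − F²)) = 0.
At (u, v) = (11/2, pi): H = 0.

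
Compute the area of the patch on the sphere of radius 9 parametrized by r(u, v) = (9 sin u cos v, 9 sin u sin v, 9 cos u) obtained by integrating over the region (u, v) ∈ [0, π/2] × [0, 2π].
Area = 162*pi

Area = ∫∫ √(EG − F²) du dv with √(EG − F²) = 81*Abs(sin(u)). Integrating over [0, π/2] × [0, 2π] gives 162*pi.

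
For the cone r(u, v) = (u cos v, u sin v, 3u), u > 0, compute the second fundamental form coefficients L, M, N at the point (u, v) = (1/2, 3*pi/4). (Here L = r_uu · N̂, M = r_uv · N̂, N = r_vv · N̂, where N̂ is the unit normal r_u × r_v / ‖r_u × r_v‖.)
L = 0;  M = 0;  N = 3*sqrt(10)/20

Compute the unit normal N̂(u, v) = (-3*sqrt(10)*u*cos(v)/(10*Abs(u)), -3*sqrt(10)*u*sin(v)/(10*Abs(u)), sqrt(10)*u/(10*Abs(u))), and the second partials r_uu, r_uv, r_vv. Take dot products:
  L(u, v) = r_uu · N̂ = 0,
  M(u, v) = r_uv · N̂ = 0,
  N(u, v) = r_vv · N̂ = 3*sqrt(10)*u^2/(10*Abs(u)).
Evaluating at (u, v) = (1/2, 3*pi/4):
  L = 0, M = 0, N = 3*sqrt(10)/20.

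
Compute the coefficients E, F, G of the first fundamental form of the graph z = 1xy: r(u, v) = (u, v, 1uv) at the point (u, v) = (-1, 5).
E = 26;  F = -5;  G = 2

Partials: r_u = (1, 0, v), r_v = (0, 1, u). As functions of (u, v):
  E = r_u · r_u = v^2 + 1,
  F = r_u · r_v = u*v,
  G = r_v · r_v = u^2 + 1.
Evaluating at (u, v) = (-1, 5): E = 26, F = -5, G = 2.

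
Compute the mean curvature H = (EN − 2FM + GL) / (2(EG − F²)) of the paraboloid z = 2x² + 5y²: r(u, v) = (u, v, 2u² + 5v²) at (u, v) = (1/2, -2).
H = 827*sqrt(5)/18225

With E = 16*u^2 + 1, F = 40*u*v, G = 100*v^2 + 1, L = 4/sqrt(16*u^2 + 100*v^2 + 1), M = 0, N = 10/sqrt(16*u^2 + 100*v^2 + 1), assemble
  H = (EN − 2FM + GL) / (2(EG − F²)) = (80*u^2 + 200*v^2 + 7)/(16*u^2 + 100*v^2 + 1)^(3/2).
At (u, v) = (1/2, -2): H = 827*sqrt(5)/18225.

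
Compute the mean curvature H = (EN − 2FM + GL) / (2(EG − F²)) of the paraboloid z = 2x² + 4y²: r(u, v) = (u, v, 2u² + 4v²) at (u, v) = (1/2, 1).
H = 50*sqrt(69)/1587

With E = 16*u^2 + 1, F = 32*u*v, G = 64*v^2 + 1, L = 4/sqrt(16*u^2 + 64*v^2 + 1), M = 0, N = 8/sqrt(16*u^2 + 64*v^2 + 1), assemble
  H = (EN − 2FM + GL) / (2(EG − F²)) = 2*(32*u^2 + 64*v^2 + 3)/(16*u^2 + 64*v^2 + 1)^(3/2).
At (u, v) = (1/2, 1): H = 50*sqrt(69)/1587.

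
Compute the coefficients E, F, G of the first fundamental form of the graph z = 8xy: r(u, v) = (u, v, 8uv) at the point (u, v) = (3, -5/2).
E = 401;  F = -480;  G = 577

Partials: r_u = (1, 0, 8*v), r_v = (0, 1, 8*u). As functions of (u, v):
  E = r_u · r_u = 64*v^2 + 1,
  F = r_u · r_v = 64*u*v,
  G = r_v · r_v = 64*u^2 + 1.
Evaluating at (u, v) = (3, -5/2): E = 401, F = -480, G = 577.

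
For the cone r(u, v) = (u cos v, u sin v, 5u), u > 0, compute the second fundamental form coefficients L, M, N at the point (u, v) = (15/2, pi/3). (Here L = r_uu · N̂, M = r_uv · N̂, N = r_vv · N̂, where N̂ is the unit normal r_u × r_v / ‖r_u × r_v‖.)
L = 0;  M = 0;  N = 75*sqrt(26)/52

Compute the unit normal N̂(u, v) = (-5*sqrt(26)*u*cos(v)/(26*Abs(u)), -5*sqrt(26)*u*sin(v)/(26*Abs(u)), sqrt(26)*u/(26*Abs(u))), and the second partials r_uu, r_uv, r_vv. Take dot products:
  L(u, v) = r_uu · N̂ = 0,
  M(u, v) = r_uv · N̂ = 0,
  N(u, v) = r_vv · N̂ = 5*sqrt(26)*u^2/(26*Abs(u)).
Evaluating at (u, v) = (15/2, pi/3):
  L = 0, M = 0, N = 75*sqrt(26)/52.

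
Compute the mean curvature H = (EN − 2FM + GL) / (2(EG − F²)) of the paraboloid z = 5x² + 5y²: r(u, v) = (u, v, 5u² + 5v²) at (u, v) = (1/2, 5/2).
H = 3260*sqrt(651)/423801

With E = 100*u^2 + 1, F = 100*u*v, G = 100*v^2 + 1, L = 10/sqrt(100*u^2 + 100*v^2 + 1), M = 0, N = 10/sqrt(100*u^2 + 100*v^2 + 1), assemble
  H = (EN − 2FM + GL) / (2(EG − F²)) = 10*(50*u^2 + 50*v^2 + 1)/(100*u^2 + 100*v^2 + 1)^(3/2).
At (u, v) = (1/2, 5/2): H = 3260*sqrt(651)/423801.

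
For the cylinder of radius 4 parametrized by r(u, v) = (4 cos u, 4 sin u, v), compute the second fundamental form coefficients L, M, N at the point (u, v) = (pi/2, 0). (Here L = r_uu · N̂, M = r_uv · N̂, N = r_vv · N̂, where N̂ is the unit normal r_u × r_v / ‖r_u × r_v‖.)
L = -4;  M = 0;  N = 0

Compute the unit normal N̂(u, v) = (cos(u), sin(u), 0), and the second partials r_uu, r_uv, r_vv. Take dot products:
  L(u, v) = r_uu · N̂ = -4,
  M(u, v) = r_uv · N̂ = 0,
  N(u, v) = r_vv · N̂ = 0.
Evaluating at (u, v) = (pi/2, 0):
  L = -4, M = 0, N = 0.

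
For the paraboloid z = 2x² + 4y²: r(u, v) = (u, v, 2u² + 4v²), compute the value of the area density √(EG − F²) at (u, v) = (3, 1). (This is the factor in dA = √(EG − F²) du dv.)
√(EG − F²)|_{(3, 1)} = sqrt(209)

E = 16*u^2 + 1, F = 32*u*v, G = 64*v^2 + 1, so EG − F² = 16*u^2 + 64*v^2 + 1. Taking the positive square root: √(EG − F²) = sqrt(16*u^2 + 64*v^2 + 1). At (u, v) = (3, 1): sqrt(209).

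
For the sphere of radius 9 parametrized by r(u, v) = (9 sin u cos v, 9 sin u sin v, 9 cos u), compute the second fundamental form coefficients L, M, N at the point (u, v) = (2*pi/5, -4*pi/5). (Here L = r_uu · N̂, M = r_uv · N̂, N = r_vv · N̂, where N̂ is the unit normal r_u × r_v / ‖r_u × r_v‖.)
L = -9;  M = 0;  N = -45/8 - 9*sqrt(5)/8

Compute the unit normal N̂(u, v) = (sin(u)^2*cos(v)/Abs(sin(u)), sin(u)^2*sin(v)/Abs(sin(u)), sin(2*u)/(2*Abs(sin(u)))), and the second partials r_uu, r_uv, r_vv. Take dot products:
  L(u, v) = r_uu · N̂ = -9*sin(u)/Abs(sin(u)),
  M(u, v) = r_uv · N̂ = 0,
  N(u, v) = r_vv · N̂ = -9*sin(u)^3/Abs(sin(u)).
Evaluating at (u, v) = (2*pi/5, -4*pi/5):
  L = -9, M = 0, N = -45/8 - 9*sqrt(5)/8.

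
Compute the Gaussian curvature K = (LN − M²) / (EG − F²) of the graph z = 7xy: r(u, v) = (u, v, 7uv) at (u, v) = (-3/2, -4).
K = -784/12823561

Coefficients of the first fundamental form: E = 49*v^2 + 1, F = 49*u*v, G = 49*u^2 + 1.
Coefficients of the second fundamental form: L = 0, M = 7/sqrt(49*u^2 + 49*v^2 + 1), N = 0.
Assemble K = (LN − M²)/(EG − F²) = -49/(2401*u^4 + 4802*u^2*v^2 + 98*u^2 + 2401*v^4 + 98*v^2 + 1). At (u, v) = (-3/2, -4): K = -784/12823561.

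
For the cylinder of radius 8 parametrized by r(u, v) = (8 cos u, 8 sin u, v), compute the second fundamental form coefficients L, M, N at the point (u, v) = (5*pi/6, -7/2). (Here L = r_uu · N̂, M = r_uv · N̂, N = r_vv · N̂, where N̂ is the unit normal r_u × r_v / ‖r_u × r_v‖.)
L = -8;  M = 0;  N = 0

Compute the unit normal N̂(u, v) = (cos(u), sin(u), 0), and the second partials r_uu, r_uv, r_vv. Take dot products:
  L(u, v) = r_uu · N̂ = -8,
  M(u, v) = r_uv · N̂ = 0,
  N(u, v) = r_vv · N̂ = 0.
Evaluating at (u, v) = (5*pi/6, -7/2):
  L = -8, M = 0, N = 0.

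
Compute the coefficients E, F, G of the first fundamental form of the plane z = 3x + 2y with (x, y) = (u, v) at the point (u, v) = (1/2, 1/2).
E = 10;  F = 6;  G = 5

Partials: r_u = (1, 0, 3), r_v = (0, 1, 2). As functions of (u, v):
  E = r_u · r_u = 10,
  F = r_u · r_v = 6,
  G = r_v · r_v = 5.
Evaluating at (u, v) = (1/2, 1/2): E = 10, F = 6, G = 5.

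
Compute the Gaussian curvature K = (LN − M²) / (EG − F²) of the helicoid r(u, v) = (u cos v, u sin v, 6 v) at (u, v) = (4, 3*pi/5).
K = -9/676

Coefficients of the first fundamental form: E = 1, F = 0, G = u^2 + 36.
Coefficients of the second fundamental form: L = 0, M = -6/sqrt(u^2 + 36), N = 0.
Assemble K = (LN − M²)/(EG − F²) = -36/(u^2 + 36)^2. At (u, v) = (4, 3*pi/5): K = -9/676.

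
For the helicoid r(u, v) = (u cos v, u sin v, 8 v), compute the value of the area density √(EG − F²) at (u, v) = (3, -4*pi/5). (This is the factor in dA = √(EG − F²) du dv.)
√(EG − F²)|_{(3, -4*pi/5)} = sqrt(73)

E = 1, F = 0, G = u^2 + 64, so EG − F² = u^2 + 64. Taking the positive square root: √(EG − F²) = sqrt(u^2 + 64). At (u, v) = (3, -4*pi/5): sqrt(73).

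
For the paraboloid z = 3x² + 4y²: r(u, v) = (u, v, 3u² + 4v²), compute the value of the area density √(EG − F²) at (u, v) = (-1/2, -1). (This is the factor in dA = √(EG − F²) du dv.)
√(EG − F²)|_{(-1/2, -1)} = sqrt(74)

E = 36*u^2 + 1, F = 48*u*v, G = 64*v^2 + 1, so EG − F² = 36*u^2 + 64*v^2 + 1. Taking the positive square root: √(EG − F²) = sqrt(36*u^2 + 64*v^2 + 1). At (u, v) = (-1/2, -1): sqrt(74).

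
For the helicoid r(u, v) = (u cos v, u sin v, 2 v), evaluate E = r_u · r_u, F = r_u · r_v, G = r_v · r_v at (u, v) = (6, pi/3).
E = 1;  F = 0;  G = 40

Partials: r_u = (cos(v), sin(v), 0), r_v = (-u*sin(v), u*cos(v), 2). As functions of (u, v):
  E = r_u · r_u = 1,
  F = r_u · r_v = 0,
  G = r_v · r_v = u^2 + 4.
Evaluating at (u, v) = (6, pi/3): E = 1, F = 0, G = 40.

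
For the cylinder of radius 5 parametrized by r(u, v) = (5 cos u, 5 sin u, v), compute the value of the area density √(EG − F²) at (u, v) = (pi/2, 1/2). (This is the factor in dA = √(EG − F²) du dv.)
√(EG − F²)|_{(pi/2, 1/2)} = 5

E = 25, F = 0, G = 1, so EG − F² = 25. Taking the positive square root: √(EG − F²) = 5. At (u, v) = (pi/2, 1/2): 5.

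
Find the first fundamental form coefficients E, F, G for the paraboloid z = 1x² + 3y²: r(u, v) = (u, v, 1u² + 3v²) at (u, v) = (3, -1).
E = 37;  F = -36;  G = 37

Partials: r_u = (1, 0, 2*u), r_v = (0, 1, 6*v). As functions of (u, v):
  E = r_u · r_u = 4*u^2 + 1,
  F = r_u · r_v = 12*u*v,
  G = r_v · r_v = 36*v^2 + 1.
Evaluating at (u, v) = (3, -1): E = 37, F = -36, G = 37.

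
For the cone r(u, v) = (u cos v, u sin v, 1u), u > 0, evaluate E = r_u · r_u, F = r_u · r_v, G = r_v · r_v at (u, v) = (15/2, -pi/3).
E = 2;  F = 0;  G = 225/4

Partials: r_u = (cos(v), sin(v), 1), r_v = (-u*sin(v), u*cos(v), 0). As functions of (u, v):
  E = r_u · r_u = 2,
  F = r_u · r_v = 0,
  G = r_v · r_v = u^2.
Evaluating at (u, v) = (15/2, -pi/3): E = 2, F = 0, G = 225/4.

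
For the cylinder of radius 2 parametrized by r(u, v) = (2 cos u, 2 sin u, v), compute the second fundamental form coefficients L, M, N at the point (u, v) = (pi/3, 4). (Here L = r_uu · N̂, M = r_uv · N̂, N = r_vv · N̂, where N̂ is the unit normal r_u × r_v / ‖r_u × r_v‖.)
L = -2;  M = 0;  N = 0

Compute the unit normal N̂(u, v) = (cos(u), sin(u), 0), and the second partials r_uu, r_uv, r_vv. Take dot products:
  L(u, v) = r_uu · N̂ = -2,
  M(u, v) = r_uv · N̂ = 0,
  N(u, v) = r_vv · N̂ = 0.
Evaluating at (u, v) = (pi/3, 4):
  L = -2, M = 0, N = 0.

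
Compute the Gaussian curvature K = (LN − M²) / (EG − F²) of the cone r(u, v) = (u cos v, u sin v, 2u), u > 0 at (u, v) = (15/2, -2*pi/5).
K = 0

Coefficients of the first fundamental form: E = 5, F = 0, G = u^2.
Coefficients of the second fundamental form: L = 0, M = 0, N = 2*sqrt(5)*u^2/(5*Abs(u)).
Assemble K = (LN − M²)/(EG − F²) = 0. At (u, v) = (15/2, -2*pi/5): K = 0.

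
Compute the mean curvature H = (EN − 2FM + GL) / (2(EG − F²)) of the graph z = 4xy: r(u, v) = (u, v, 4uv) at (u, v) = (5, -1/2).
H = 32*sqrt(5)/3645

With E = 16*v^2 + 1, F = 16*u*v, G = 16*u^2 + 1, L = 0, M = 4/sqrt(16*u^2 + 16*v^2 + 1), N = 0, assemble
  H = (EN − 2FM + GL) / (2(EG − F²)) = -64*u*v/(16*u^2 + 16*v^2 + 1)^(3/2).
At (u, v) = (5, -1/2): H = 32*sqrt(5)/3645.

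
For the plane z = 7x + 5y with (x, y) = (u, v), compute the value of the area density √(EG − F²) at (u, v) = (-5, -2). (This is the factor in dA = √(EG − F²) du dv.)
√(EG − F²)|_{(-5, -2)} = 5*sqrt(3)

E = 50, F = 35, G = 26, so EG − F² = 75. Taking the positive square root: √(EG − F²) = 5*sqrt(3). At (u, v) = (-5, -2): 5*sqrt(3).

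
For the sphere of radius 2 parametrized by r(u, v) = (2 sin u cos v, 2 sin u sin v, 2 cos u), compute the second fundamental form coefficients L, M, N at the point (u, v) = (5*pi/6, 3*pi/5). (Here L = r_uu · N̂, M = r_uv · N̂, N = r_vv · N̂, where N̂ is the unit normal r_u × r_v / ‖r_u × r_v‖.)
L = -2;  M = 0;  N = -1/2

Compute the unit normal N̂(u, v) = (sin(u)^2*cos(v)/Abs(sin(u)), sin(u)^2*sin(v)/Abs(sin(u)), sin(2*u)/(2*Abs(sin(u)))), and the second partials r_uu, r_uv, r_vv. Take dot products:
  L(u, v) = r_uu · N̂ = -2*sin(u)/Abs(sin(u)),
  M(u, v) = r_uv · N̂ = 0,
  N(u, v) = r_vv · N̂ = -2*sin(u)^3/Abs(sin(u)).
Evaluating at (u, v) = (5*pi/6, 3*pi/5):
  L = -2, M = 0, N = -1/2.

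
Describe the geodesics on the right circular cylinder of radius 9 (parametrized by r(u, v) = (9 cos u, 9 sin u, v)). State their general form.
The cylinder is flat (K = 0) and locally isometric to the plane via the development (u, v) ↦ (9 u, v). Geodesics are the pre-images of straight lines: circles (v constant), vertical lines (u constant), and helices (v = c · u + d) for constants c, d.

A right cylinder has E = 9², F = 0, G = 1, so EG − F² = 9², and L = −9, M = N = 0, giving K = (LN − M²)/(EG − F²) = 0 everywhere. A flat surface is locally isometric to the Euclidean plane via the map (u, v) ↦ (9 u, v). Straight lines in the (x̃, ỹ) plane pull back to: (a) horizontal circles (v = const), (b) vertical generators (u = const), and (c) helices (9 u tan θ = v, i.e. v = c · u + d).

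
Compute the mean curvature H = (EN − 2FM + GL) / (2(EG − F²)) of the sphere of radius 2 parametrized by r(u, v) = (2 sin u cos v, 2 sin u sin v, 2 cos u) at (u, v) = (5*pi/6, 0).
H = -1/2

With E = 4, F = 0, G = 4*sin(u)^2, L = -2*sin(u)/Abs(sin(u)), M = 0, N = -2*sin(u)^3/Abs(sin(u)), assemble
  H = (EN − 2FM + GL) / (2(EG − F²)) = -sin(u)/(2*Abs(sin(u))).
At (u, v) = (5*pi/6, 0): H = -1/2.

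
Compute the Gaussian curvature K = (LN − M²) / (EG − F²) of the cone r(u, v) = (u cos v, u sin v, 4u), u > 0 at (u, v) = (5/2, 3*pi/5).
K = 0

Coefficients of the first fundamental form: E = 17, F = 0, G = u^2.
Coefficients of the second fundamental form: L = 0, M = 0, N = 4*sqrt(17)*u^2/(17*Abs(u)).
Assemble K = (LN − M²)/(EG − F²) = 0. At (u, v) = (5/2, 3*pi/5): K = 0.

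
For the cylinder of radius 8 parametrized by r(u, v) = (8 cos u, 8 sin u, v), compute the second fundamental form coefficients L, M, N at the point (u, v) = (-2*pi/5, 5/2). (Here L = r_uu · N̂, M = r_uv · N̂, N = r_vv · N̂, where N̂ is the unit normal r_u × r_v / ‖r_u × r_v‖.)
L = -8;  M = 0;  N = 0

Compute the unit normal N̂(u, v) = (cos(u), sin(u), 0), and the second partials r_uu, r_uv, r_vv. Take dot products:
  L(u, v) = r_uu · N̂ = -8,
  M(u, v) = r_uv · N̂ = 0,
  N(u, v) = r_vv · N̂ = 0.
Evaluating at (u, v) = (-2*pi/5, 5/2):
  L = -8, M = 0, N = 0.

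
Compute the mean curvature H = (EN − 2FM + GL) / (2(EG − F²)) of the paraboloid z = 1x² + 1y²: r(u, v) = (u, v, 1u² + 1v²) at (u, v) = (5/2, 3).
H = 63*sqrt(62)/3844

With E = 4*u^2 + 1, F = 4*u*v, G = 4*v^2 + 1, L = 2/sqrt(4*u^2 + 4*v^2 + 1), M = 0, N = 2/sqrt(4*u^2 + 4*v^2 + 1), assemble
  H = (EN − 2FM + GL) / (2(EG − F²)) = 2*(2*u^2 + 2*v^2 + 1)/(4*u^2 + 4*v^2 + 1)^(3/2).
At (u, v) = (5/2, 3): H = 63*sqrt(62)/3844.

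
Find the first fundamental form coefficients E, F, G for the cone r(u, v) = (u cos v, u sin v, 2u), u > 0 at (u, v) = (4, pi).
E = 5;  F = 0;  G = 16

Partials: r_u = (cos(v), sin(v), 2), r_v = (-u*sin(v), u*cos(v), 0). As functions of (u, v):
  E = r_u · r_u = 5,
  F = r_u · r_v = 0,
  G = r_v · r_v = u^2.
Evaluating at (u, v) = (4, pi): E = 5, F = 0, G = 16.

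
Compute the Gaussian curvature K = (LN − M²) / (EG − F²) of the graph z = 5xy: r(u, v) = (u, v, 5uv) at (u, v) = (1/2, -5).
K = -400/6395841

Coefficients of the first fundamental form: E = 25*v^2 + 1, F = 25*u*v, G = 25*u^2 + 1.
Coefficients of the second fundamental form: L = 0, M = 5/sqrt(25*u^2 + 25*v^2 + 1), N = 0.
Assemble K = (LN − M²)/(EG − F²) = -25/(625*u^4 + 1250*u^2*v^2 + 50*u^2 + 625*v^4 + 50*v^2 + 1). At (u, v) = (1/2, -5): K = -400/6395841.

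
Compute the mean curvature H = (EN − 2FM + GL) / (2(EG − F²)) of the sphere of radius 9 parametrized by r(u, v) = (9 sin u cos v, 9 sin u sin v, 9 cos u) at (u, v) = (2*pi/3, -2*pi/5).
H = -1/9

With E = 81, F = 0, G = 81*sin(u)^2, L = -9*sin(u)/Abs(sin(u)), M = 0, N = -9*sin(u)^3/Abs(sin(u)), assemble
  H = (EN − 2FM + GL) / (2(EG − F²)) = -sin(u)/(9*Abs(sin(u))).
At (u, v) = (2*pi/3, -2*pi/5): H = -1/9.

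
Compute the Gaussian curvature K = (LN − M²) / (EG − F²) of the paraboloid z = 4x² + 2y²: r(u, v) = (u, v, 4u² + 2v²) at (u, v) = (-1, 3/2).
K = 32/10201

Coefficients of the first fundamental form: E = 64*u^2 + 1, F = 32*u*v, G = 16*v^2 + 1.
Coefficients of the second fundamental form: L = 8/sqrt(64*u^2 + 16*v^2 + 1), M = 0, N = 4/sqrt(64*u^2 + 16*v^2 + 1).
Assemble K = (LN − M²)/(EG − F²) = 32/(4096*u^4 + 2048*u^2*v^2 + 128*u^2 + 256*v^4 + 32*v^2 + 1). At (u, v) = (-1, 3/2): K = 32/10201.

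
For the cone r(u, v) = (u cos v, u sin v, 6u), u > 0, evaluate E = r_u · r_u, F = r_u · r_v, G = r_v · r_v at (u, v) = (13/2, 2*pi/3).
E = 37;  F = 0;  G = 169/4

Partials: r_u = (cos(v), sin(v), 6), r_v = (-u*sin(v), u*cos(v), 0). As functions of (u, v):
  E = r_u · r_u = 37,
  F = r_u · r_v = 0,
  G = r_v · r_v = u^2.
Evaluating at (u, v) = (13/2, 2*pi/3): E = 37, F = 0, G = 169/4.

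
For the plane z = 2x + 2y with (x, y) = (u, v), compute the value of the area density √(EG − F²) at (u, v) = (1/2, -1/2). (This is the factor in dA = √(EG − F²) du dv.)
√(EG − F²)|_{(1/2, -1/2)} = 3

E = 5, F = 4, G = 5, so EG − F² = 9. Taking the positive square root: √(EG − F²) = 3. At (u, v) = (1/2, -1/2): 3.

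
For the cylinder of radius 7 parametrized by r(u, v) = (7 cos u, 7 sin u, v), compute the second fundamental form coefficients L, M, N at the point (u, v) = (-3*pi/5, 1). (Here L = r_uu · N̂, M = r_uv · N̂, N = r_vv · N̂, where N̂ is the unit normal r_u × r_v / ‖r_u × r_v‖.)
L = -7;  M = 0;  N = 0

Compute the unit normal N̂(u, v) = (cos(u), sin(u), 0), and the second partials r_uu, r_uv, r_vv. Take dot products:
  L(u, v) = r_uu · N̂ = -7,
  M(u, v) = r_uv · N̂ = 0,
  N(u, v) = r_vv · N̂ = 0.
Evaluating at (u, v) = (-3*pi/5, 1):
  L = -7, M = 0, N = 0.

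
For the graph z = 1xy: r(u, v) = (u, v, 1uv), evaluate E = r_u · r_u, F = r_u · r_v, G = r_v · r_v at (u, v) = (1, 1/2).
E = 5/4;  F = 1/2;  G = 2

Partials: r_u = (1, 0, v), r_v = (0, 1, u). As functions of (u, v):
  E = r_u · r_u = v^2 + 1,
  F = r_u · r_v = u*v,
  G = r_v · r_v = u^2 + 1.
Evaluating at (u, v) = (1, 1/2): E = 5/4, F = 1/2, G = 2.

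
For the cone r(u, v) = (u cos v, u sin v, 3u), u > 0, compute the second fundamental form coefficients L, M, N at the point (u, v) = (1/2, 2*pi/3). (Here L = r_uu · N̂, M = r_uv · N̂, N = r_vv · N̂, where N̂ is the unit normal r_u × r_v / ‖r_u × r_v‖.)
L = 0;  M = 0;  N = 3*sqrt(10)/20

Compute the unit normal N̂(u, v) = (-3*sqrt(10)*u*cos(v)/(10*Abs(u)), -3*sqrt(10)*u*sin(v)/(10*Abs(u)), sqrt(10)*u/(10*Abs(u))), and the second partials r_uu, r_uv, r_vv. Take dot products:
  L(u, v) = r_uu · N̂ = 0,
  M(u, v) = r_uv · N̂ = 0,
  N(u, v) = r_vv · N̂ = 3*sqrt(10)*u^2/(10*Abs(u)).
Evaluating at (u, v) = (1/2, 2*pi/3):
  L = 0, M = 0, N = 3*sqrt(10)/20.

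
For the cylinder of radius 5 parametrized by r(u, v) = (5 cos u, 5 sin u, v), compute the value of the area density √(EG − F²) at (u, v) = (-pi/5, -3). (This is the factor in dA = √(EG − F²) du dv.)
√(EG − F²)|_{(-pi/5, -3)} = 5

E = 25, F = 0, G = 1, so EG − F² = 25. Taking the positive square root: √(EG − F²) = 5. At (u, v) = (-pi/5, -3): 5.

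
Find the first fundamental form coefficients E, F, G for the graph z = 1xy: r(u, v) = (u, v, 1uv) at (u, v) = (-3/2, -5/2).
E = 29/4;  F = 15/4;  G = 13/4

Partials: r_u = (1, 0, v), r_v = (0, 1, u). As functions of (u, v):
  E = r_u · r_u = v^2 + 1,
  F = r_u · r_v = u*v,
  G = r_v · r_v = u^2 + 1.
Evaluating at (u, v) = (-3/2, -5/2): E = 29/4, F = 15/4, G = 13/4.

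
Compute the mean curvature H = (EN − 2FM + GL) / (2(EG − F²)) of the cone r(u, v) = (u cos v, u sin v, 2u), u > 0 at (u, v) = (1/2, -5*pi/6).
H = 2*sqrt(5)/5

With E = 5, F = 0, G = u^2, L = 0, M = 0, N = 2*sqrt(5)*u^2/(5*Abs(u)), assemble
  H = (EN − 2FM + GL) / (2(EG − F²)) = sqrt(5)/(5*Abs(u)).
At (u, v) = (1/2, -5*pi/6): H = 2*sqrt(5)/5.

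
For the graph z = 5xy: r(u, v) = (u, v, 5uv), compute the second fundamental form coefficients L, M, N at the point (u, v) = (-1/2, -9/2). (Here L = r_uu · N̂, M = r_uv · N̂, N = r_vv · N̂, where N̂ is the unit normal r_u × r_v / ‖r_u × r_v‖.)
L = 0;  M = 5*sqrt(2054)/1027;  N = 0

Compute the unit normal N̂(u, v) = (-5*v/sqrt(25*u^2 + 25*v^2 + 1), -5*u/sqrt(25*u^2 + 25*v^2 + 1), 1/sqrt(25*u^2 + 25*v^2 + 1)), and the second partials r_uu, r_uv, r_vv. Take dot products:
  L(u, v) = r_uu · N̂ = 0,
  M(u, v) = r_uv · N̂ = 5/sqrt(25*u^2 + 25*v^2 + 1),
  N(u, v) = r_vv · N̂ = 0.
Evaluating at (u, v) = (-1/2, -9/2):
  L = 0, M = 5*sqrt(2054)/1027, N = 0.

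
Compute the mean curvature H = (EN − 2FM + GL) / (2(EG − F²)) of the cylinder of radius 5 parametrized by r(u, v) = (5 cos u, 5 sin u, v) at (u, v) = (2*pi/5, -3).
H = -1/10

With E = 25, F = 0, G = 1, L = -5, M = 0, N = 0, assemble
  H = (EN − 2FM + GL) / (2(EG − F²)) = -1/10.
At (u, v) = (2*pi/5, -3): H = -1/10.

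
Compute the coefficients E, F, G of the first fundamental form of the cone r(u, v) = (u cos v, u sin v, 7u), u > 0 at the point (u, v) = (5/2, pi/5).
E = 50;  F = 0;  G = 25/4

Partials: r_u = (cos(v), sin(v), 7), r_v = (-u*sin(v), u*cos(v), 0). As functions of (u, v):
  E = r_u · r_u = 50,
  F = r_u · r_v = 0,
  G = r_v · r_v = u^2.
Evaluating at (u, v) = (5/2, pi/5): E = 50, F = 0, G = 25/4.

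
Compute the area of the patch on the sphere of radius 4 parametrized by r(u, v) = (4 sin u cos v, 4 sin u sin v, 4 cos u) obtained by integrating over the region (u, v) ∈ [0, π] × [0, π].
Area = 32*pi

Area = ∫∫ √(EG − F²) du dv with √(EG − F²) = 16*Abs(sin(u)). Integrating over [0, π] × [0, π] gives 32*pi.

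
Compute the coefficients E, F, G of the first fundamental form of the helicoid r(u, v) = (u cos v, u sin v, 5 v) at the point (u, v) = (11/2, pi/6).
E = 1;  F = 0;  G = 221/4

Partials: r_u = (cos(v), sin(v), 0), r_v = (-u*sin(v), u*cos(v), 5). As functions of (u, v):
  E = r_u · r_u = 1,
  F = r_u · r_v = 0,
  G = r_v · r_v = u^2 + 25.
Evaluating at (u, v) = (11/2, pi/6): E = 1, F = 0, G = 221/4.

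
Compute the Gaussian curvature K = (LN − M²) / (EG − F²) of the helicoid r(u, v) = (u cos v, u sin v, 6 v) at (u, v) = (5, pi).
K = -36/3721

Coefficients of the first fundamental form: E = 1, F = 0, G = u^2 + 36.
Coefficients of the second fundamental form: L = 0, M = -6/sqrt(u^2 + 36), N = 0.
Assemble K = (LN − M²)/(EG − F²) = -36/(u^2 + 36)^2. At (u, v) = (5, pi): K = -36/3721.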